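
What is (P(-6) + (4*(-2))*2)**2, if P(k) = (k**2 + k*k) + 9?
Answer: 4225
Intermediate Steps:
P(k) = 9 + 2*k**2 (P(k) = (k**2 + k**2) + 9 = 2*k**2 + 9 = 9 + 2*k**2)
(P(-6) + (4*(-2))*2)**2 = ((9 + 2*(-6)**2) + (4*(-2))*2)**2 = ((9 + 2*36) - 8*2)**2 = ((9 + 72) - 16)**2 = (81 - 16)**2 = 65**2 = 4225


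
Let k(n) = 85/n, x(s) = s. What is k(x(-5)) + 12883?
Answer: 12866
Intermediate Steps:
k(x(-5)) + 12883 = 85/(-5) + 12883 = 85*(-1/5) + 12883 = -17 + 12883 = 12866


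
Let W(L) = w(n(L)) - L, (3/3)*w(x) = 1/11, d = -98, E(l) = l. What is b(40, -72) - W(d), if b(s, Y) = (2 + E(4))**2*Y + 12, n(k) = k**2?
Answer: -29459/11 ≈ -2678.1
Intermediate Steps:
b(s, Y) = 12 + 36*Y (b(s, Y) = (2 + 4)**2*Y + 12 = 6**2*Y + 12 = 36*Y + 12 = 12 + 36*Y)
w(x) = 1/11
W(L) = 1/11 - L
b(40, -72) - W(d) = (12 + 36*(-72)) - (1/11 - 1*(-98)) = (12 - 2592) - (1/11 + 98) = -2580 - 1*1079/11 = -2580 - 1079/11 = -29459/11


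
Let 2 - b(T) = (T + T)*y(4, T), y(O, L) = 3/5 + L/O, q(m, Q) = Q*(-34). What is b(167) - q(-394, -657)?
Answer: -364809/10 ≈ -36481.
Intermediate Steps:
q(m, Q) = -34*Q
y(O, L) = 3/5 + L/O (y(O, L) = 3*(1/5) + L/O = 3/5 + L/O)
b(T) = 2 - 2*T*(3/5 + T/4) (b(T) = 2 - (T + T)*(3/5 + T/4) = 2 - 2*T*(3/5 + T*(1/4)) = 2 - 2*T*(3/5 + T/4))
b(167) - q(-394, -657) = (2 - 1/10*167*(12 + 5*167)) - (-34)*(-657) = (2 - 1/10*167*(12 + 835)) - 1*22338 = (2 - 1/10*167*847) - 22338 = (2 - 141449/10) - 22338 = -141429/10 - 22338 = -364809/10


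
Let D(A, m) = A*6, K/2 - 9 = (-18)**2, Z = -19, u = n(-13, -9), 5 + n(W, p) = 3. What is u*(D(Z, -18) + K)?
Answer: -1104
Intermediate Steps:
n(W, p) = -2 (n(W, p) = -5 + 3 = -2)
u = -2
K = 666 (K = 18 + 2*(-18)**2 = 18 + 2*324 = 18 + 648 = 666)
D(A, m) = 6*A
u*(D(Z, -18) + K) = -2*(6*(-19) + 666) = -2*(-114 + 666) = -2*552 = -1104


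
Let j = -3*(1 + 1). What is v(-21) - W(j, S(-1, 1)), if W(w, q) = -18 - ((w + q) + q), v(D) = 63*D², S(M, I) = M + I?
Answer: 27795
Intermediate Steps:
S(M, I) = I + M
j = -6 (j = -3*2 = -6)
W(w, q) = -18 - w - 2*q (W(w, q) = -18 - ((q + w) + q) = -18 - (w + 2*q) = -18 + (-w - 2*q) = -18 - w - 2*q)
v(-21) - W(j, S(-1, 1)) = 63*(-21)² - (-18 - 1*(-6) - 2*(1 - 1)) = 63*441 - (-18 + 6 - 2*0) = 27783 - (-18 + 6 + 0) = 27783 - 1*(-12) = 27783 + 12 = 27795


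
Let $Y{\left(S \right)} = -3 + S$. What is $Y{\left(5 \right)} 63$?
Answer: $126$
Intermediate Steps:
$Y{\left(5 \right)} 63 = \left(-3 + 5\right) 63 = 2 \cdot 63 = 126$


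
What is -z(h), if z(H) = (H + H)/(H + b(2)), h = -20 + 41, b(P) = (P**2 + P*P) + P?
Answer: -42/31 ≈ -1.3548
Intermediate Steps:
b(P) = P + 2*P**2 (b(P) = (P**2 + P**2) + P = 2*P**2 + P = P + 2*P**2)
h = 21
z(H) = 2*H/(10 + H) (z(H) = (H + H)/(H + 2*(1 + 2*2)) = (2*H)/(H + 2*(1 + 4)) = (2*H)/(H + 2*5) = (2*H)/(H + 10) = (2*H)/(10 + H) = 2*H/(10 + H))
-z(h) = -2*21/(10 + 21) = -2*21/31 = -1*42/31 = -42/31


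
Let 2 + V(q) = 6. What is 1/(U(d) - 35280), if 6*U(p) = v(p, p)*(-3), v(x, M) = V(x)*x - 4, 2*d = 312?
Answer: -1/35590 ≈ -2.8098e-5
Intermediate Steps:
d = 156 (d = (½)*312 = 156)
V(q) = 4 (V(q) = -2 + 6 = 4)
v(x, M) = -4 + 4*x (v(x, M) = 4*x - 4 = -4 + 4*x)
U(p) = 2 - 2*p (U(p) = ((-4 + 4*p)*(-3))/6 = (12 - 12*p)/6 = 2 - 2*p)
1/(U(d) - 35280) = 1/((2 - 2*156) - 35280) = 1/((2 - 312) - 35280) = 1/(-310 - 35280) = 1/(-35590) = -1/35590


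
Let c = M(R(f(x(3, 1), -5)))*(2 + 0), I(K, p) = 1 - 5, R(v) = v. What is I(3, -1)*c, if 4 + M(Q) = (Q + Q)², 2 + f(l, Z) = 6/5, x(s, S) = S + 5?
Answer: 288/25 ≈ 11.520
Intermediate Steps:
x(s, S) = 5 + S
f(l, Z) = -⅘ (f(l, Z) = -2 + 6/5 = -⅘)
M(Q) = -4 + 4*Q² (M(Q) = -4 + (Q + Q)² = -4 + (2*Q)² = -4 + 4*Q²)
I(K, p) = -4
c = -72/25 (c = (-4 + 4*(-⅘)²)*(2 + 0) = (-4 + 4*(16/25))*2 = (-4 + 64/25)*2 = -36/25*2 = -72/25 ≈ -2.8800)
I(3, -1)*c = -4*(-72/25) = 288/25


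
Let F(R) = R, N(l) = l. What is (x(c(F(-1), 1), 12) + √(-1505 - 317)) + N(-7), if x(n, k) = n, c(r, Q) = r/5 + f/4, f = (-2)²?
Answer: -31/5 + I*√1822 ≈ -6.2 + 42.685*I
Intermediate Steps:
f = 4
c(r, Q) = 1 + r/5 (c(r, Q) = r/5 + 4/4 = r*(⅕) + 4*(¼) = r/5 + 1 = 1 + r/5)
(x(c(F(-1), 1), 12) + √(-1505 - 317)) + N(-7) = ((1 + (⅕)*(-1)) + √(-1505 - 317)) - 7 = ((1 - ⅕) + √(-1822)) - 7 = (⅘ + I*√1822) - 7 = -31/5 + I*√1822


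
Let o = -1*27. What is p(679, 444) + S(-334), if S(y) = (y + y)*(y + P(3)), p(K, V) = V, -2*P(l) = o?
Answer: 214538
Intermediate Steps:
o = -27
P(l) = 27/2 (P(l) = -½*(-27) = 27/2)
S(y) = 2*y*(27/2 + y) (S(y) = (y + y)*(y + 27/2) = (2*y)*(27/2 + y) = 2*y*(27/2 + y))
p(679, 444) + S(-334) = 444 - 334*(27 + 2*(-334)) = 444 - 334*(27 - 668) = 444 - 334*(-641) = 444 + 214094 = 214538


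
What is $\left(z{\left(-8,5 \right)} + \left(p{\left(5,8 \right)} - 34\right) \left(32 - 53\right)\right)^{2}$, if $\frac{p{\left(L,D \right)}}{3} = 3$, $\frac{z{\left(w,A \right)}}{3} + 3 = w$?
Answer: $242064$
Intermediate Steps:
$z{\left(w,A \right)} = -9 + 3 w$
$p{\left(L,D \right)} = 9$ ($p{\left(L,D \right)} = 3 \cdot 3 = 9$)
$\left(z{\left(-8,5 \right)} + \left(p{\left(5,8 \right)} - 34\right) \left(32 - 53\right)\right)^{2} = \left(\left(-9 + 3 \left(-8\right)\right) + \left(9 - 34\right) \left(32 - 53\right)\right)^{2} = \left(\left(-9 - 24\right) - -525\right)^{2} = \left(-33 + 525\right)^{2} = 492^{2} = 242064$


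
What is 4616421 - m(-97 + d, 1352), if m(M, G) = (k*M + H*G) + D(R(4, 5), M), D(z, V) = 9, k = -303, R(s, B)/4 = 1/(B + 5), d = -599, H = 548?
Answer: 3664628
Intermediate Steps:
R(s, B) = 4/(5 + B) (R(s, B) = 4/(B + 5) = 4/(5 + B))
m(M, G) = 9 - 303*M + 548*G (m(M, G) = (-303*M + 548*G) + 9 = 9 - 303*M + 548*G)
4616421 - m(-97 + d, 1352) = 4616421 - (9 - 303*(-97 - 599) + 548*1352) = 4616421 - (9 - 303*(-696) + 740896) = 4616421 - (9 + 210888 + 740896) = 4616421 - 1*951793 = 4616421 - 951793 = 3664628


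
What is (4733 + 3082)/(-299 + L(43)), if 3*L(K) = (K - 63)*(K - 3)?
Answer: -23445/1697 ≈ -13.816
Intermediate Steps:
L(K) = (-63 + K)*(-3 + K)/3 (L(K) = ((K - 63)*(K - 3))/3 = ((-63 + K)*(-3 + K))/3 = (-63 + K)*(-3 + K)/3)
(4733 + 3082)/(-299 + L(43)) = (4733 + 3082)/(-299 + (63 - 22*43 + (⅓)*43²)) = 7815/(-299 + (63 - 946 + (⅓)*1849)) = 7815/(-299 + (63 - 946 + 1849/3)) = 7815/(-299 - 800/3) = 7815/(-1697/3) = 7815*(-3/1697) = -23445/1697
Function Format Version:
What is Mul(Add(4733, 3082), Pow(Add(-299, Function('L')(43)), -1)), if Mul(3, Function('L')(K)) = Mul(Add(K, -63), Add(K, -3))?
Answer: Rational(-23445, 1697) ≈ -13.816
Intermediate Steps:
Function('L')(K) = Mul(Rational(1, 3), Add(-63, K), Add(-3, K)) (Function('L')(K) = Mul(Rational(1, 3), Mul(Add(K, -63), Add(K, -3))) = Mul(Rational(1, 3), Mul(Add(-63, K), Add(-3, K))) = Mul(Rational(1, 3), Add(-63, K), Add(-3, K)))
Mul(Add(4733, 3082), Pow(Add(-299, Function('L')(43)), -1)) = Mul(Add(4733, 3082), Pow(Add(-299, Add(63, Mul(-22, 43), Mul(Rational(1, 3), Pow(43, 2)))), -1)) = Mul(7815, Pow(Add(-299, Add(63, -946, Mul(Rational(1, 3), 1849))), -1)) = Mul(7815, Pow(Add(-299, Add(63, -946, Rational(1849, 3))), -1)) = Mul(7815, Pow(Add(-299, Rational(-800, 3)), -1)) = Mul(7815, Pow(Rational(-1697, 3), -1)) = Mul(7815, Rational(-3, 1697)) = Rational(-23445, 1697)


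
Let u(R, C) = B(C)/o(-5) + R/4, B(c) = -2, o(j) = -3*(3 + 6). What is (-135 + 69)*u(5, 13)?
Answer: -1573/18 ≈ -87.389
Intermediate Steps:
o(j) = -27 (o(j) = -3*9 = -27)
u(R, C) = 2/27 + R/4 (u(R, C) = -2/(-27) + R/4 = -2*(-1/27) + R*(¼) = 2/27 + R/4)
(-135 + 69)*u(5, 13) = (-135 + 69)*(2/27 + (¼)*5) = -66*(2/27 + 5/4) = -66*143/108 = -1573/18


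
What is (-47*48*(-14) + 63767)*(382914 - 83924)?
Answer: 28508995490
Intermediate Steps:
(-47*48*(-14) + 63767)*(382914 - 83924) = (-2256*(-14) + 63767)*298990 = (31584 + 63767)*298990 = 95351*298990 = 28508995490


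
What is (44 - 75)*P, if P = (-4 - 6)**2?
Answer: -3100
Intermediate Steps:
P = 100 (P = (-10)**2 = 100)
(44 - 75)*P = (44 - 75)*100 = -31*100 = -3100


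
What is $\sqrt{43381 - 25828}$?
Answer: $\sqrt{17553} \approx 132.49$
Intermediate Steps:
$\sqrt{43381 - 25828} = \sqrt{17553}$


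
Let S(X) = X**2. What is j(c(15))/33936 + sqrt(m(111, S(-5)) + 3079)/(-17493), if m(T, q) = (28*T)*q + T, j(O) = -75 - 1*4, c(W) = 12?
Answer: -79/33936 - sqrt(80890)/17493 ≈ -0.018587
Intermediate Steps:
j(O) = -79 (j(O) = -75 - 4 = -79)
m(T, q) = T + 28*T*q (m(T, q) = 28*T*q + T = T + 28*T*q)
j(c(15))/33936 + sqrt(m(111, S(-5)) + 3079)/(-17493) = -79/33936 + sqrt(111*(1 + 28*(-5)**2) + 3079)/(-17493) = -79*1/33936 + sqrt(111*(1 + 28*25) + 3079)*(-1/17493) = -79/33936 + sqrt(111*(1 + 700) + 3079)*(-1/17493) = -79/33936 + sqrt(111*701 + 3079)*(-1/17493) = -79/33936 + sqrt(77811 + 3079)*(-1/17493) = -79/33936 + sqrt(80890)*(-1/17493) = -79/33936 - sqrt(80890)/17493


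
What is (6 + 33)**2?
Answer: 1521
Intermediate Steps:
(6 + 33)**2 = 39**2 = 1521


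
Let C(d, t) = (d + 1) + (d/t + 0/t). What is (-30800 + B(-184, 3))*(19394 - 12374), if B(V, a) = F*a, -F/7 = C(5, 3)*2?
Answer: -218476440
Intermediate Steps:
C(d, t) = 1 + d + d/t (C(d, t) = (1 + d) + (d/t + 0) = (1 + d) + d/t = 1 + d + d/t)
F = -322/3 (F = -7*(1 + 5 + 5/3)*2 = -161*2/3 = -7*46/3 = -322/3 ≈ -107.33)
B(V, a) = -322*a/3
(-30800 + B(-184, 3))*(19394 - 12374) = (-30800 - 322/3*3)*(19394 - 12374) = (-30800 - 322)*7020 = -31122*7020 = -218476440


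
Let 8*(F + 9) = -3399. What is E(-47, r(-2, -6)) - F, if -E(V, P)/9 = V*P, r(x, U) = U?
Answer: -16833/8 ≈ -2104.1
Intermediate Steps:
E(V, P) = -9*P*V (E(V, P) = -9*V*P = -9*P*V)
F = -3471/8 (F = -9 + (⅛)*(-3399) = -9 - 3399/8 = -3471/8 ≈ -433.88)
E(-47, r(-2, -6)) - F = -9*(-6)*(-47) - 1*(-3471/8) = -2538 + 3471/8 = -16833/8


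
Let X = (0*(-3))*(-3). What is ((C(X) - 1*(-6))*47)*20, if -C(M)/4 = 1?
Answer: 1880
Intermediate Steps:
X = 0 (X = 0*(-3) = 0)
C(M) = -4 (C(M) = -4*1 = -4)
((C(X) - 1*(-6))*47)*20 = ((-4 - 1*(-6))*47)*20 = ((-4 + 6)*47)*20 = (2*47)*20 = 94*20 = 1880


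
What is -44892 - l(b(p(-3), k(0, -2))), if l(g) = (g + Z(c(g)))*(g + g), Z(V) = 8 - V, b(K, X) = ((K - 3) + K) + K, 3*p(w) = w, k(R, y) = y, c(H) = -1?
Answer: -44856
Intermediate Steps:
p(w) = w/3
b(K, X) = -3 + 3*K (b(K, X) = ((-3 + K) + K) + K = (-3 + 2*K) + K = -3 + 3*K)
l(g) = 2*g*(9 + g) (l(g) = (g + (8 - 1*(-1)))*(g + g) = (g + (8 + 1))*(2*g) = (g + 9)*(2*g) = (9 + g)*(2*g) = 2*g*(9 + g))
-44892 - l(b(p(-3), k(0, -2))) = -44892 - 2*(-3 + 3*((1/3)*(-3)))*(9 + (-3 + 3*((1/3)*(-3)))) = -44892 - 2*(-3 + 3*(-1))*(9 + (-3 + 3*(-1))) = -44892 - 2*(-3 - 3)*(9 + (-3 - 3)) = -44892 - 2*(-6)*(9 - 6) = -44892 - 2*(-6)*3 = -44892 - 1*(-36) = -44892 + 36 = -44856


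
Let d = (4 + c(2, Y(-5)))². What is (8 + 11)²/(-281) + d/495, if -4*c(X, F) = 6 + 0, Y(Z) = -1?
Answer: -141551/111276 ≈ -1.2721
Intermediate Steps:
c(X, F) = -3/2 (c(X, F) = -(6 + 0)/4 = -¼*6 = -3/2)
d = 25/4 (d = (4 - 3/2)² = (5/2)² = 25/4 ≈ 6.2500)
(8 + 11)²/(-281) + d/495 = (8 + 11)²/(-281) + (25/4)/495 = 19²*(-1/281) + (25/4)*(1/495) = 361*(-1/281) + 5/396 = -361/281 + 5/396 = -141551/111276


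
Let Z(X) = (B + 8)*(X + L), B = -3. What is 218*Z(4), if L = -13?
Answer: -9810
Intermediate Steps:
Z(X) = -65 + 5*X (Z(X) = (-3 + 8)*(X - 13) = 5*(-13 + X) = -65 + 5*X)
218*Z(4) = 218*(-65 + 5*4) = 218*(-65 + 20) = 218*(-45) = -9810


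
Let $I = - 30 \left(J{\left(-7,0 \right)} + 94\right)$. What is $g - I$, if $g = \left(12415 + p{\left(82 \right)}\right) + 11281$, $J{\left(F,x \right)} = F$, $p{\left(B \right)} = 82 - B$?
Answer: $26306$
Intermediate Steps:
$g = 23696$ ($g = \left(12415 + \left(82 - 82\right)\right) + 11281 = \left(12415 + 0\right) + 11281 = 12415 + 11281 = 23696$)
$I = -2610$ ($I = - 30 \left(-7 + 94\right) = \left(-30\right) 87 = -2610$)
$g - I = 23696 - -2610 = 23696 + 2610 = 26306$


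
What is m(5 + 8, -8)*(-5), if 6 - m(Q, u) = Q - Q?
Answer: -30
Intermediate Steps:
m(Q, u) = 6 (m(Q, u) = 6 - (Q - Q) = 6 - 1*0 = 6 + 0 = 6)
m(5 + 8, -8)*(-5) = 6*(-5) = -30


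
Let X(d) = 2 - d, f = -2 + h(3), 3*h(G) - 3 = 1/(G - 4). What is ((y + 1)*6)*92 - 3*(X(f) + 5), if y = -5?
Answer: -2233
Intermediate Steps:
h(G) = 1 + 1/(3*(-4 + G)) (h(G) = 1 + 1/(3*(G - 4)) = 1 + 1/(3*(-4 + G)))
f = -4/3 (f = -2 + (-11/3 + 3)/(-4 + 3) = -2 - ⅔/(-1) = -2 - 1*(-⅔) = -2 + ⅔ = -4/3 ≈ -1.3333)
((y + 1)*6)*92 - 3*(X(f) + 5) = ((-5 + 1)*6)*92 - 3*((2 - 1*(-4/3)) + 5) = -4*6*92 - 3*((2 + 4/3) + 5) = -24*92 - 3*(10/3 + 5) = -2208 - 3*25/3 = -2208 - 25 = -2233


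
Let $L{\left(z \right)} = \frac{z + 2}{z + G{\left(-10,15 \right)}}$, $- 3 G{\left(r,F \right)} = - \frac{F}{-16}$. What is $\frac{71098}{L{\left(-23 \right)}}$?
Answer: $\frac{13259777}{168} \approx 78927.0$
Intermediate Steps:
$G{\left(r,F \right)} = - \frac{F}{48}$ ($G{\left(r,F \right)} = - \frac{\left(-1\right) \frac{F}{-16}}{3} = - \frac{\left(-1\right) F \left(- \frac{1}{16}\right)}{3} = - \frac{\left(-1\right) \left(- \frac{F}{16}\right)}{3} = - \frac{\frac{1}{16} F}{3} = - \frac{F}{48}$)
$L{\left(z \right)} = \frac{2 + z}{- \frac{5}{16} + z}$ ($L{\left(z \right)} = \frac{z + 2}{z - \frac{5}{16}} = \frac{2 + z}{z - \frac{5}{16}} = \frac{2 + z}{- \frac{5}{16} + z}$)
$\frac{71098}{L{\left(-23 \right)}} = \frac{71098}{16 \frac{1}{-5 + 16 \left(-23\right)} \left(2 - 23\right)} = \frac{71098}{16 \frac{1}{-5 - 368} \left(-21\right)} = \frac{71098}{16 \frac{1}{-373} \left(-21\right)} = \frac{71098}{16 \left(- \frac{1}{373}\right) \left(-21\right)} = \frac{71098}{\frac{336}{373}} = 71098 \cdot \frac{373}{336} = \frac{13259777}{168}$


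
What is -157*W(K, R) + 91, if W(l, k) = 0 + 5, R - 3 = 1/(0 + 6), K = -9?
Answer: -694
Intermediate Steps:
R = 19/6 (R = 3 + 1/(0 + 6) = 3 + 1/6 = 19/6 ≈ 3.1667)
W(l, k) = 5
-157*W(K, R) + 91 = -157*5 + 91 = -785 + 91 = -694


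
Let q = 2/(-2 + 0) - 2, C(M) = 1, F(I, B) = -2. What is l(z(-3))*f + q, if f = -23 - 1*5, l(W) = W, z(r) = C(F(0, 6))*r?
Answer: 81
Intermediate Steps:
z(r) = r (z(r) = 1*r = r)
f = -28 (f = -23 - 5 = -28)
q = -3 (q = 2/(-2) - 2 = -½*2 - 2 = -1 - 2 = -3)
l(z(-3))*f + q = -3*(-28) - 3 = 84 - 3 = 81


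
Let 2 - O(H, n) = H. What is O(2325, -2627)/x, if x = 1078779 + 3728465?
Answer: -2323/4807244 ≈ -0.00048323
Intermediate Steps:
O(H, n) = 2 - H
x = 4807244
O(2325, -2627)/x = (2 - 1*2325)/4807244 = (2 - 2325)*(1/4807244) = -2323*1/4807244 = -2323/4807244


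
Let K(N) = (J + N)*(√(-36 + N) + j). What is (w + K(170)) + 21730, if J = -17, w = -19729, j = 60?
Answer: 11181 + 153*√134 ≈ 12952.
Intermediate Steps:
K(N) = (-17 + N)*(60 + √(-36 + N)) (K(N) = (-17 + N)*(√(-36 + N) + 60) = (-17 + N)*(60 + √(-36 + N)))
(w + K(170)) + 21730 = (-19729 + (-1020 - 17*√(-36 + 170) + 60*170 + 170*√(-36 + 170))) + 21730 = (-19729 + (-1020 - 17*√134 + 10200 + 170*√134)) + 21730 = (-19729 + (9180 + 153*√134)) + 21730 = (-10549 + 153*√134) + 21730 = 11181 + 153*√134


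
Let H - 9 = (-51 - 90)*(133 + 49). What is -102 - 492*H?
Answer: 12621174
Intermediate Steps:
H = -25653 (H = 9 + (-51 - 90)*(133 + 49) = 9 - 141*182 = 9 - 25662 = -25653)
-102 - 492*H = -102 - 492*(-25653) = -102 + 12621276 = 12621174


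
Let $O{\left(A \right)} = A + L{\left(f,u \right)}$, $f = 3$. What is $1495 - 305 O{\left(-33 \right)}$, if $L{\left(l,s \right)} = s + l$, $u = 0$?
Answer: $10645$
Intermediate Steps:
$L{\left(l,s \right)} = l + s$
$O{\left(A \right)} = 3 + A$ ($O{\left(A \right)} = A + \left(3 + 0\right) = A + 3 = 3 + A$)
$1495 - 305 O{\left(-33 \right)} = 1495 - 305 \left(3 - 33\right) = 1495 - -9150 = 1495 + 9150 = 10645$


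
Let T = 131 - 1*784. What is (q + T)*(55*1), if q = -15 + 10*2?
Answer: -35640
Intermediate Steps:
q = 5 (q = -15 + 20 = 5)
T = -653 (T = 131 - 784 = -653)
(q + T)*(55*1) = (5 - 653)*(55*1) = -648*55 = -35640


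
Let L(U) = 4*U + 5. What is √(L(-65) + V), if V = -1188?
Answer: I*√1443 ≈ 37.987*I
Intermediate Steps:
L(U) = 5 + 4*U
√(L(-65) + V) = √((5 + 4*(-65)) - 1188) = √((5 - 260) - 1188) = √(-255 - 1188) = √(-1443) = I*√1443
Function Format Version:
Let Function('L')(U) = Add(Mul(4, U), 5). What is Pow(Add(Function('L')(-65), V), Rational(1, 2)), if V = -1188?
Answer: Mul(I, Pow(1443, Rational(1, 2))) ≈ Mul(37.987, I)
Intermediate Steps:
Function('L')(U) = Add(5, Mul(4, U))
Pow(Add(Function('L')(-65), V), Rational(1, 2)) = Pow(Add(Add(5, Mul(4, -65)), -1188), Rational(1, 2)) = Pow(Add(Add(5, -260), -1188), Rational(1, 2)) = Pow(Add(-255, -1188), Rational(1, 2)) = Pow(-1443, Rational(1, 2)) = Mul(I, Pow(1443, Rational(1, 2)))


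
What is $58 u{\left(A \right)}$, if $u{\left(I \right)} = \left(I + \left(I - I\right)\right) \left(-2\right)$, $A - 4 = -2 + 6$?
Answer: $-928$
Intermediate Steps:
$A = 8$ ($A = 4 + \left(-2 + 6\right) = 4 + 4 = 8$)
$u{\left(I \right)} = - 2 I$ ($u{\left(I \right)} = \left(I + 0\right) \left(-2\right) = I \left(-2\right) = - 2 I$)
$58 u{\left(A \right)} = 58 \left(\left(-2\right) 8\right) = 58 \left(-16\right) = -928$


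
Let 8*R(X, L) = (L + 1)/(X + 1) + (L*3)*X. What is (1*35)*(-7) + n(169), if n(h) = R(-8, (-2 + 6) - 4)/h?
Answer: -2318681/9464 ≈ -245.00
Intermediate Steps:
R(X, L) = (1 + L)/(8*(1 + X)) + 3*L*X/8 (R(X, L) = ((L + 1)/(X + 1) + (L*3)*X)/8 = ((1 + L)/(1 + X) + (3*L)*X)/8 = ((1 + L)/(1 + X) + 3*L*X)/8 = (1 + L)/(8*(1 + X)) + 3*L*X/8)
n(h) = -1/(56*h) (n(h) = ((1 + ((-2 + 6) - 4) + 3*((-2 + 6) - 4)*(-8) + 3*((-2 + 6) - 4)*(-8)²)/(8*(1 - 8)))/h = ((⅛)*(1 + (4 - 4) + 3*(4 - 4)*(-8) + 3*(4 - 4)*64)/(-7))/h = ((⅛)*(-⅐)*(1 + 0 + 3*0*(-8) + 3*0*64))/h = ((⅛)*(-⅐)*(1 + 0 + 0 + 0))/h = ((⅛)*(-⅐)*1)/h = -1/(56*h))
(1*35)*(-7) + n(169) = (1*35)*(-7) - 1/56/169 = 35*(-7) - 1/56*1/169 = -245 - 1/9464 = -2318681/9464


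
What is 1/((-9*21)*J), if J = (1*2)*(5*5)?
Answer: -1/9450 ≈ -0.00010582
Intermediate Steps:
J = 50 (J = 2*25 = 50)
1/((-9*21)*J) = 1/(-9*21*50) = 1/(-189*50) = 1/(-9450) = -1/9450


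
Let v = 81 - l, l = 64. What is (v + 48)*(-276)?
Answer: -17940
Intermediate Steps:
v = 17 (v = 81 - 1*64 = 81 - 64 = 17)
(v + 48)*(-276) = (17 + 48)*(-276) = 65*(-276) = -17940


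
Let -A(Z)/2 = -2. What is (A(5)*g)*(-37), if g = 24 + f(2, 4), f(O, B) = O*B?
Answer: -4736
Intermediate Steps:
f(O, B) = B*O
A(Z) = 4 (A(Z) = -2*(-2) = 4)
g = 32 (g = 24 + 4*2 = 24 + 8 = 32)
(A(5)*g)*(-37) = (4*32)*(-37) = 128*(-37) = -4736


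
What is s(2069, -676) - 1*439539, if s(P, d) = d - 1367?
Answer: -441582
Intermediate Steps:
s(P, d) = -1367 + d
s(2069, -676) - 1*439539 = (-1367 - 676) - 1*439539 = -2043 - 439539 = -441582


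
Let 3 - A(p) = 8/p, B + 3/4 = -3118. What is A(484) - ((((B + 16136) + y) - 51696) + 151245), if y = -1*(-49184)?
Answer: -78285677/484 ≈ -1.6175e+5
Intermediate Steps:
y = 49184
B = -12475/4 (B = -¾ - 3118 = -12475/4 ≈ -3118.8)
A(p) = 3 - 8/p
A(484) - ((((B + 16136) + y) - 51696) + 151245) = (3 - 8/484) - ((((-12475/4 + 16136) + 49184) - 51696) + 151245) = (3 - 8*1/484) - (((52069/4 + 49184) - 51696) + 151245) = (3 - 2/121) - ((248805/4 - 51696) + 151245) = 361/121 - (42021/4 + 151245) = 361/121 - 1*647001/4 = 361/121 - 647001/4 = -78285677/484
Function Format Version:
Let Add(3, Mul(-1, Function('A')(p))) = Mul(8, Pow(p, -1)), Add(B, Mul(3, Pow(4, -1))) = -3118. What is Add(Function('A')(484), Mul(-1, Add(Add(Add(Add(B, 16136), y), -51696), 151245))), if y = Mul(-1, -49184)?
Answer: Rational(-78285677, 484) ≈ -1.6175e+5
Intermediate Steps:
y = 49184
B = Rational(-12475, 4) (B = Add(Rational(-3, 4), -3118) = Rational(-12475, 4) ≈ -3118.8)
Function('A')(p) = Add(3, Mul(-8, Pow(p, -1))) (Function('A')(p) = Add(3, Mul(-1, Mul(8, Pow(p, -1)))) = Add(3, Mul(-8, Pow(p, -1))))
Add(Function('A')(484), Mul(-1, Add(Add(Add(Add(B, 16136), y), -51696), 151245))) = Add(Add(3, Mul(-8, Pow(484, -1))), Mul(-1, Add(Add(Add(Add(Rational(-12475, 4), 16136), 49184), -51696), 151245))) = Add(Add(3, Mul(-8, Rational(1, 484))), Mul(-1, Add(Add(Add(Rational(52069, 4), 49184), -51696), 151245))) = Add(Add(3, Rational(-2, 121)), Mul(-1, Add(Add(Rational(248805, 4), -51696), 151245))) = Add(Rational(361, 121), Mul(-1, Add(Rational(42021, 4), 151245))) = Add(Rational(361, 121), Mul(-1, Rational(647001, 4))) = Add(Rational(361, 121), Rational(-647001, 4)) = Rational(-78285677, 484)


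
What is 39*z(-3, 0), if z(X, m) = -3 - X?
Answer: 0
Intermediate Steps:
39*z(-3, 0) = 39*(-3 - 1*(-3)) = 39*(-3 + 3) = 39*0 = 0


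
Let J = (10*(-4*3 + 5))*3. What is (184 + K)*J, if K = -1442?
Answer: 264180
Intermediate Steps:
J = -210 (J = (10*(-12 + 5))*3 = (10*(-7))*3 = -70*3 = -210)
(184 + K)*J = (184 - 1442)*(-210) = -1258*(-210) = 264180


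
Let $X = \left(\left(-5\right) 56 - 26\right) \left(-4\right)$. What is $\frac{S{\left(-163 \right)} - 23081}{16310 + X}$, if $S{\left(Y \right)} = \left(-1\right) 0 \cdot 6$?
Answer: $- \frac{23081}{17534} \approx -1.3164$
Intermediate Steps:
$S{\left(Y \right)} = 0$ ($S{\left(Y \right)} = 0 \cdot 6 = 0$)
$X = 1224$ ($X = \left(-280 - 26\right) \left(-4\right) = \left(-306\right) \left(-4\right) = 1224$)
$\frac{S{\left(-163 \right)} - 23081}{16310 + X} = \frac{0 - 23081}{16310 + 1224} = - \frac{23081}{17534}$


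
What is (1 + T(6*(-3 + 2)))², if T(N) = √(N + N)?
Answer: -11 + 4*I*√3 ≈ -11.0 + 6.9282*I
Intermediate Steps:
T(N) = √2*√N (T(N) = √(2*N) = √2*√N)
(1 + T(6*(-3 + 2)))² = (1 + √2*√(6*(-3 + 2)))² = (1 + √2*√(6*(-1)))² = (1 + √2*√(-6))² = (1 + √2*(I*√6))² = (1 + 2*I*√3)²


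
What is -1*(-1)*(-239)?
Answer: -239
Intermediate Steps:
-1*(-1)*(-239) = 1*(-239) = -239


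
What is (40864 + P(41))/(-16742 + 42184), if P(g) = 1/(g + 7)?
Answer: 1961473/1221216 ≈ 1.6062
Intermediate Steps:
P(g) = 1/(7 + g)
(40864 + P(41))/(-16742 + 42184) = (40864 + 1/(7 + 41))/(-16742 + 42184) = (40864 + 1/48)/25442 = (40864 + 1/48)*(1/25442) = (1961473/48)*(1/25442) = 1961473/1221216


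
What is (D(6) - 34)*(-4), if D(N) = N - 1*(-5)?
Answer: 92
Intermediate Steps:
D(N) = 5 + N (D(N) = N + 5 = 5 + N)
(D(6) - 34)*(-4) = ((5 + 6) - 34)*(-4) = (11 - 34)*(-4) = -23*(-4) = 92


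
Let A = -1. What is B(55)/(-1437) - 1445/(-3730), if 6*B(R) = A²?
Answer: 622753/1608003 ≈ 0.38728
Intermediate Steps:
B(R) = ⅙ (B(R) = (⅙)*(-1)² = (⅙)*1 = ⅙)
B(55)/(-1437) - 1445/(-3730) = (⅙)/(-1437) - 1445/(-3730) = (⅙)*(-1/1437) - 1445*(-1/3730) = -1/8622 + 289/746 = 622753/1608003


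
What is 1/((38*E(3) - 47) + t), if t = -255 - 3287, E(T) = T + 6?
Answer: -1/3247 ≈ -0.00030798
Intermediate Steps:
E(T) = 6 + T
t = -3542
1/((38*E(3) - 47) + t) = 1/((38*(6 + 3) - 47) - 3542) = 1/((38*9 - 47) - 3542) = 1/((342 - 47) - 3542) = 1/(295 - 3542) = 1/(-3247) = -1/3247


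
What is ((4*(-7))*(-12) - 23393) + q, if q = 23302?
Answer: 245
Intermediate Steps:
((4*(-7))*(-12) - 23393) + q = ((4*(-7))*(-12) - 23393) + 23302 = (-28*(-12) - 23393) + 23302 = (336 - 23393) + 23302 = -23057 + 23302 = 245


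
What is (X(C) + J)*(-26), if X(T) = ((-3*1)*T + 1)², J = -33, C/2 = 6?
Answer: -30992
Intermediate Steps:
C = 12 (C = 2*6 = 12)
X(T) = (1 - 3*T)² (X(T) = (-3*T + 1)² = (1 - 3*T)²)
(X(C) + J)*(-26) = ((-1 + 3*12)² - 33)*(-26) = ((-1 + 36)² - 33)*(-26) = (35² - 33)*(-26) = (1225 - 33)*(-26) = 1192*(-26) = -30992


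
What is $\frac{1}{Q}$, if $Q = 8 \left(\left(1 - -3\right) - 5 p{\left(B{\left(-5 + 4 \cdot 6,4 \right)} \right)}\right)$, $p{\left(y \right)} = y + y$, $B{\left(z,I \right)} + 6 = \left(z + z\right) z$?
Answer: $- \frac{1}{57248} \approx -1.7468 \cdot 10^{-5}$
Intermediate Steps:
$B{\left(z,I \right)} = -6 + 2 z^{2}$ ($B{\left(z,I \right)} = -6 + \left(z + z\right) z = -6 + 2 z z = -6 + 2 z^{2}$)
$p{\left(y \right)} = 2 y$
$Q = -57248$ ($Q = 8 \left(\left(1 - -3\right) - 5 \cdot 2 \left(-6 + 2 \left(-5 + 4 \cdot 6\right)^{2}\right)\right) = 8 \left(\left(1 + 3\right) - 5 \cdot 2 \left(-6 + 2 \left(-5 + 24\right)^{2}\right)\right) = 8 \left(4 - 5 \cdot 2 \left(-6 + 2 \cdot 19^{2}\right)\right) = 8 \left(4 - 5 \cdot 2 \left(-6 + 2 \cdot 361\right)\right) = 8 \left(4 - 5 \cdot 2 \left(-6 + 722\right)\right) = 8 \left(4 - 5 \cdot 2 \cdot 716\right) = 8 \left(4 - 7160\right) = 8 \left(-7156\right) = -57248$)
$\frac{1}{Q} = \frac{1}{-57248} = - \frac{1}{57248}$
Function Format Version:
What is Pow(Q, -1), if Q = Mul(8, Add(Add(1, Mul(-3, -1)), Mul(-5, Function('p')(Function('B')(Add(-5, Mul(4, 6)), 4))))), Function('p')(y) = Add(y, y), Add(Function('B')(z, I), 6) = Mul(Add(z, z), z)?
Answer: Rational(-1, 57248) ≈ -1.7468e-5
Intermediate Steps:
Function('B')(z, I) = Add(-6, Mul(2, Pow(z, 2))) (Function('B')(z, I) = Add(-6, Mul(Add(z, z), z)) = Add(-6, Mul(Mul(2, z), z)) = Add(-6, Mul(2, Pow(z, 2))))
Function('p')(y) = Mul(2, y)
Q = -57248 (Q = Mul(8, Add(Add(1, Mul(-3, -1)), Mul(-5, Mul(2, Add(-6, Mul(2, Pow(Add(-5, Mul(4, 6)), 2))))))) = Mul(8, Add(Add(1, 3), Mul(-5, Mul(2, Add(-6, Mul(2, Pow(Add(-5, 24), 2))))))) = Mul(8, Add(4, Mul(-5, Mul(2, Add(-6, Mul(2, Pow(19, 2))))))) = Mul(8, Add(4, Mul(-5, Mul(2, Add(-6, Mul(2, 361)))))) = Mul(8, Add(4, Mul(-5, Mul(2, Add(-6, 722))))) = Mul(8, Add(4, Mul(-5, Mul(2, 716)))) = Mul(8, Add(4, Mul(-5, 1432))) = Mul(8, Add(4, -7160)) = Mul(8, -7156) = -57248)
Pow(Q, -1) = Pow(-57248, -1) = Rational(-1, 57248)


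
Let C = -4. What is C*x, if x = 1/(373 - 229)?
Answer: -1/36 ≈ -0.027778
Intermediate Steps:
x = 1/144 ≈ 0.0069444
C*x = -4*1/144 = -1/36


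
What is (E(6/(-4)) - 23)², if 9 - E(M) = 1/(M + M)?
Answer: 1681/9 ≈ 186.78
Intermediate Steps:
E(M) = 9 - 1/(2*M) (E(M) = 9 - 1/(M + M) = 9 - 1/(2*M))
(E(6/(-4)) - 23)² = ((9 - 1/(2*(6/(-4)))) - 23)² = ((9 - 1/(2*(6*(-¼)))) - 23)² = ((9 - 1/(2*(-3/2))) - 23)² = ((9 - ½*(-⅔)) - 23)² = ((9 + ⅓) - 23)² = (28/3 - 23)² = (-41/3)² = 1681/9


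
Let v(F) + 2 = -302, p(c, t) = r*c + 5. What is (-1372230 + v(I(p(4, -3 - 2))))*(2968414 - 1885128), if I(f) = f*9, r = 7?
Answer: -1486846866724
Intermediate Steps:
p(c, t) = 5 + 7*c (p(c, t) = 7*c + 5 = 5 + 7*c)
I(f) = 9*f
v(F) = -304 (v(F) = -2 - 302 = -304)
(-1372230 + v(I(p(4, -3 - 2))))*(2968414 - 1885128) = (-1372230 - 304)*(2968414 - 1885128) = -1372534*1083286 = -1486846866724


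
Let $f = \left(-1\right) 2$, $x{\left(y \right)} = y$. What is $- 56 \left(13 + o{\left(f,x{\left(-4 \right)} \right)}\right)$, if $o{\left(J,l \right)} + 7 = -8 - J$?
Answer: $0$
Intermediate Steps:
$f = -2$
$o{\left(J,l \right)} = -15 - J$ ($o{\left(J,l \right)} = -7 - \left(8 + J\right) = -15 - J$)
$- 56 \left(13 + o{\left(f,x{\left(-4 \right)} \right)}\right) = - 56 \left(13 - 13\right) = \left(-56\right) 0 = 0$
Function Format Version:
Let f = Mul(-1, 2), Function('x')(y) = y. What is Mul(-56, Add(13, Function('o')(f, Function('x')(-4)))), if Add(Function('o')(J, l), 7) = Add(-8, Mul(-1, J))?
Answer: 0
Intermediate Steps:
f = -2
Function('o')(J, l) = Add(-15, Mul(-1, J)) (Function('o')(J, l) = Add(-7, Add(-8, Mul(-1, J))) = Add(-15, Mul(-1, J)))
Mul(-56, Add(13, Function('o')(f, Function('x')(-4)))) = Mul(-56, Add(13, Add(-15, Mul(-1, -2)))) = Mul(-56, Add(13, Add(-15, 2))) = Mul(-56, Add(13, -13)) = Mul(-56, 0) = 0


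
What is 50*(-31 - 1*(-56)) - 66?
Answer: 1184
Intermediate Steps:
50*(-31 - 1*(-56)) - 66 = 50*(-31 + 56) - 66 = 50*25 - 66 = 1250 - 66 = 1184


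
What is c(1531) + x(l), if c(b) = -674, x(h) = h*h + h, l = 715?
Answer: 511266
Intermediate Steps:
x(h) = h + h² (x(h) = h² + h = h + h²)
c(1531) + x(l) = -674 + 715*(1 + 715) = -674 + 715*716 = -674 + 511940 = 511266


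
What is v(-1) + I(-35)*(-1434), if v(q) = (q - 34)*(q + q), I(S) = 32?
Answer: -45818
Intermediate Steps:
v(q) = 2*q*(-34 + q) (v(q) = (-34 + q)*(2*q) = 2*q*(-34 + q))
v(-1) + I(-35)*(-1434) = 2*(-1)*(-34 - 1) + 32*(-1434) = 2*(-1)*(-35) - 45888 = 70 - 45888 = -45818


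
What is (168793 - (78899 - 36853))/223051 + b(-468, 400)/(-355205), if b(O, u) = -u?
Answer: 9022077707/15845766091 ≈ 0.56937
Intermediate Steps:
(168793 - (78899 - 36853))/223051 + b(-468, 400)/(-355205) = (168793 - (78899 - 36853))/223051 - 1*400/(-355205) = (168793 - 1*42046)*(1/223051) - 400*(-1/355205) = (168793 - 42046)*(1/223051) + 80/71041 = 126747*(1/223051) + 80/71041 = 126747/223051 + 80/71041 = 9022077707/15845766091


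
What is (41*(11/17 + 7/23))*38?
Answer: 579576/391 ≈ 1482.3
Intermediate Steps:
(41*(11/17 + 7/23))*38 = (41*(372/391))*38 = (15252/391)*38 = 579576/391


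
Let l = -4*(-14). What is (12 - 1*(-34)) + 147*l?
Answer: 8278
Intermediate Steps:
l = 56
(12 - 1*(-34)) + 147*l = (12 - 1*(-34)) + 147*56 = (12 + 34) + 8232 = 46 + 8232 = 8278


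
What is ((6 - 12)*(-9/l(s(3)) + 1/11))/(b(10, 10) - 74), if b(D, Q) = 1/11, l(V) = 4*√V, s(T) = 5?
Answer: 2/271 - 99*√5/2710 ≈ -0.074306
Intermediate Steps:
b(D, Q) = 1/11
((6 - 12)*(-9/l(s(3)) + 1/11))/(b(10, 10) - 74) = ((6 - 12)*(-9*√5/20 + 1/11))/(1/11 - 74) = (-6*(-9*√5/20 + 1*(1/11)))/(-813/11) = -(-22)*(-9*√5/20 + 1/11)/271 = -(-22)*(1/11 - 9*√5/20)/271 = -11*(-6/11 + 27*√5/10)/813 = 2/271 - 99*√5/2710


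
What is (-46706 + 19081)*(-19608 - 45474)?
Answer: 1797890250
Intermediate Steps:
(-46706 + 19081)*(-19608 - 45474) = -27625*(-65082) = 1797890250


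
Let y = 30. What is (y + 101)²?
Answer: 17161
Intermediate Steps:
(y + 101)² = (30 + 101)² = 131² = 17161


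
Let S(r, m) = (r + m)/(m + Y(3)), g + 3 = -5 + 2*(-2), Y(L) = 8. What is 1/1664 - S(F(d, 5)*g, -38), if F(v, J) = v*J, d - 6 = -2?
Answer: -231281/24960 ≈ -9.2661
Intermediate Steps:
d = 4 (d = 6 - 2 = 4)
g = -12 (g = -3 + (-5 + 2*(-2)) = -3 + (-5 - 4) = -3 - 9 = -12)
F(v, J) = J*v
S(r, m) = (m + r)/(8 + m) (S(r, m) = (r + m)/(m + 8) = (m + r)/(8 + m))
1/1664 - S(F(d, 5)*g, -38) = 1/1664 - (-38 + (5*4)*(-12))/(8 - 38) = 1/1664 - (-38 + 20*(-12))/(-30) = 1/1664 - (-1)*(-38 - 240)/30 = 1/1664 - (-1)*(-278)/30 = 1/1664 - 1*139/15 = 1/1664 - 139/15 = -231281/24960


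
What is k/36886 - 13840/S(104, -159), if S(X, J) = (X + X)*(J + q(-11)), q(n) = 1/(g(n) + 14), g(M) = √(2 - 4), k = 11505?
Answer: 1752032814175/2398159187866 - 865*I*√2/65015431 ≈ 0.73057 - 1.8815e-5*I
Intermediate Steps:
g(M) = I*√2 (g(M) = √(-2) = I*√2)
q(n) = 1/(14 + I*√2) (q(n) = 1/(I*√2 + 14) = 1/(14 + I*√2))
S(X, J) = 2*X*(7/99 + J - I*√2/198) (S(X, J) = (X + X)*(J + (7/99 - I*√2/198)) = (2*X)*(7/99 + J - I*√2/198) = 2*X*(7/99 + J - I*√2/198))
k/36886 - 13840/S(104, -159) = 11505/36886 - 13840/((14/99)*104 + 2*(-159)*104 - 1/99*I*104*√2) = 11505*(1/36886) - 13840/(1456/99 - 33072 - 104*I*√2/99) = 11505/36886 - 13840/(-3272672/99 - 104*I*√2/99)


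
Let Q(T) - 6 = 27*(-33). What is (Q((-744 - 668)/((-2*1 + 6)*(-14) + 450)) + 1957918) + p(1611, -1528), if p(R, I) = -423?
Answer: 1956610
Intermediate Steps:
Q(T) = -885 (Q(T) = 6 + 27*(-33) = 6 - 891 = -885)
(Q((-744 - 668)/((-2*1 + 6)*(-14) + 450)) + 1957918) + p(1611, -1528) = (-885 + 1957918) - 423 = 1957033 - 423 = 1956610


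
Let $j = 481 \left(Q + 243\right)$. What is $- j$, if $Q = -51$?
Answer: $-92352$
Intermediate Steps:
$j = 92352$ ($j = 481 \left(-51 + 243\right) = 481 \cdot 192 = 92352$)
$- j = \left(-1\right) 92352 = -92352$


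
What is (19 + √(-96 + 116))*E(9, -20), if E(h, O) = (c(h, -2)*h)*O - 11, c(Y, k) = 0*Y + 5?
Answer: -17309 - 1822*√5 ≈ -21383.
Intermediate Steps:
c(Y, k) = 5 (c(Y, k) = 0 + 5 = 5)
E(h, O) = -11 + 5*O*h (E(h, O) = (5*h)*O - 11 = 5*O*h - 11 = -11 + 5*O*h)
(19 + √(-96 + 116))*E(9, -20) = (19 + √(-96 + 116))*(-11 + 5*(-20)*9) = (19 + √20)*(-11 - 900) = (19 + 2*√5)*(-911) = -17309 - 1822*√5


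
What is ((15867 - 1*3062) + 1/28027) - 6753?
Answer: 169619405/28027 ≈ 6052.0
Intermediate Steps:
((15867 - 1*3062) + 1/28027) - 6753 = ((15867 - 3062) + 1/28027) - 6753 = (12805 + 1/28027) - 6753 = 358885736/28027 - 6753 = 169619405/28027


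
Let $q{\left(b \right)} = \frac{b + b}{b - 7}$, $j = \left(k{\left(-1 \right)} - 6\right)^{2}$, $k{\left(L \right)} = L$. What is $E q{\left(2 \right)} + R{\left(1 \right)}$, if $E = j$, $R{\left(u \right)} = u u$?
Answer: $- \frac{191}{5} \approx -38.2$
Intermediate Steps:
$j = 49$ ($j = \left(-1 - 6\right)^{2} = \left(-7\right)^{2} = 49$)
$q{\left(b \right)} = \frac{2 b}{-7 + b}$
$R{\left(u \right)} = u^{2}$
$E = 49$
$E q{\left(2 \right)} + R{\left(1 \right)} = 49 \cdot 2 \cdot 2 \frac{1}{-7 + 2} + 1^{2} = 49 \cdot 2 \cdot 2 \frac{1}{-5} + 1 = 49 \cdot 2 \cdot 2 \left(- \frac{1}{5}\right) + 1 = 49 \left(- \frac{4}{5}\right) + 1 = - \frac{196}{5} + 1 = - \frac{191}{5}$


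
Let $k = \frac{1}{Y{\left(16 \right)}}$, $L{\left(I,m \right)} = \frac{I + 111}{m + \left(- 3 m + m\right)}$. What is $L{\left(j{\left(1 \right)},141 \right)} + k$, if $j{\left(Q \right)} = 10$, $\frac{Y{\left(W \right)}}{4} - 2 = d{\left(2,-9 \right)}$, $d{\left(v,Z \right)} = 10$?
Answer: $- \frac{1889}{2256} \approx -0.83732$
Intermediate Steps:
$Y{\left(W \right)} = 48$ ($Y{\left(W \right)} = 8 + 4 \cdot 10 = 8 + 40 = 48$)
$L{\left(I,m \right)} = - \frac{111 + I}{m}$ ($L{\left(I,m \right)} = \frac{111 + I}{m - 2 m} = \frac{111 + I}{\left(-1\right) m} = \left(111 + I\right) \left(- \frac{1}{m}\right) = - \frac{111 + I}{m}$)
$k = \frac{1}{48} \approx 0.020833$
$L{\left(j{\left(1 \right)},141 \right)} + k = \frac{-111 - 10}{141} + \frac{1}{48} = \frac{1}{141} \left(-121\right) + \frac{1}{48} = - \frac{121}{141} + \frac{1}{48} = - \frac{1889}{2256}$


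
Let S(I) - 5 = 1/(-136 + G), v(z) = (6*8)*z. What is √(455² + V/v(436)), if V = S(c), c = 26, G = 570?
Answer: √266856467113614378/1135344 ≈ 455.00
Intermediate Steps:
v(z) = 48*z
S(I) = 2171/434 (S(I) = 5 + 1/(-136 + 570) = 5 + 1/434 = 2171/434)
V = 2171/434 ≈ 5.0023
√(455² + V/v(436)) = √(455² + 2171/(434*((48*436)))) = √(207025 + (2171/434)/20928) = √(207025 + (2171/434)*(1/20928)) = √(207025 + 2171/9082752) = √(1880356734971/9082752) = √266856467113614378/1135344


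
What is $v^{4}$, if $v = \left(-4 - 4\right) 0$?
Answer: $0$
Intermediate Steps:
$v = 0$ ($v = \left(-8\right) 0 = 0$)
$v^{4} = 0^{4} = 0$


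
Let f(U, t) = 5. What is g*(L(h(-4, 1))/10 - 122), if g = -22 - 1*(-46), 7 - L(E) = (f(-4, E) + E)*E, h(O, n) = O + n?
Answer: -14484/5 ≈ -2896.8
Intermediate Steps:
L(E) = 7 - E*(5 + E) (L(E) = 7 - (5 + E)*E = 7 - E*(5 + E))
g = 24 (g = -22 + 46 = 24)
g*(L(h(-4, 1))/10 - 122) = 24*((7 - (-4 + 1)**2 - 5*(-4 + 1))/10 - 122) = 24*((7 - 1*(-3)**2 - 5*(-3))/10 - 122) = 24*((7 - 1*9 + 15)/10 - 122) = 24*((7 - 9 + 15)/10 - 122) = 24*((1/10)*13 - 122) = 24*(13/10 - 122) = 24*(-1207/10) = -14484/5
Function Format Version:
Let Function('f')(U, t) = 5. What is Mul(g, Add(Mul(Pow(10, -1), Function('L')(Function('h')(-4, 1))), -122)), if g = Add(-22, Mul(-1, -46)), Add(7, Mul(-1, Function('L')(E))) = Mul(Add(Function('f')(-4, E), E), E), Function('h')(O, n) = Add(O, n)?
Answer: Rational(-14484, 5) ≈ -2896.8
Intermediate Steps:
Function('L')(E) = Add(7, Mul(-1, E, Add(5, E))) (Function('L')(E) = Add(7, Mul(-1, Mul(Add(5, E), E))) = Add(7, Mul(-1, Mul(E, Add(5, E)))) = Add(7, Mul(-1, E, Add(5, E))))
g = 24 (g = Add(-22, 46) = 24)
Mul(g, Add(Mul(Pow(10, -1), Function('L')(Function('h')(-4, 1))), -122)) = Mul(24, Add(Mul(Pow(10, -1), Add(7, Mul(-1, Pow(Add(-4, 1), 2)), Mul(-5, Add(-4, 1)))), -122)) = Mul(24, Add(Mul(Rational(1, 10), Add(7, Mul(-1, Pow(-3, 2)), Mul(-5, -3))), -122)) = Mul(24, Add(Mul(Rational(1, 10), Add(7, Mul(-1, 9), 15)), -122)) = Mul(24, Add(Mul(Rational(1, 10), Add(7, -9, 15)), -122)) = Mul(24, Add(Mul(Rational(1, 10), 13), -122)) = Mul(24, Add(Rational(13, 10), -122)) = Mul(24, Rational(-1207, 10)) = Rational(-14484, 5)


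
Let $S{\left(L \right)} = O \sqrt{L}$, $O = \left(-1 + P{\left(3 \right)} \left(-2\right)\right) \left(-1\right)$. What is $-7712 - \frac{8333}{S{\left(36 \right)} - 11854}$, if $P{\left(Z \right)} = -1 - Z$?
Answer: $- \frac{91733619}{11896} \approx -7711.3$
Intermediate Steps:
$O = -7$ ($O = \left(-1 + \left(-1 - 3\right) \left(-2\right)\right) \left(-1\right) = \left(-1 - -8\right) \left(-1\right) = \left(-1 + 8\right) \left(-1\right) = 7 \left(-1\right) = -7$)
$S{\left(L \right)} = - 7 \sqrt{L}$
$-7712 - \frac{8333}{S{\left(36 \right)} - 11854} = -7712 - \frac{8333}{- 7 \sqrt{36} - 11854} = -7712 - \frac{8333}{\left(-7\right) 6 - 11854} = -7712 - \frac{8333}{-42 - 11854} = -7712 - \frac{8333}{-11896} = -7712 - 8333 \left(- \frac{1}{11896}\right) = -7712 - - \frac{8333}{11896} = -7712 + \frac{8333}{11896} = - \frac{91733619}{11896}$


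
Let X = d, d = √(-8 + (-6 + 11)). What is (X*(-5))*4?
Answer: -20*I*√3 ≈ -34.641*I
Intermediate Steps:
d = I*√3 (d = √(-8 + 5) = √(-3) = I*√3 ≈ 1.732*I)
X = I*√3 ≈ 1.732*I
(X*(-5))*4 = ((I*√3)*(-5))*4 = -5*I*√3*4 = -20*I*√3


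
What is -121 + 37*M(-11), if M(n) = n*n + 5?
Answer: 4541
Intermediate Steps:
M(n) = 5 + n**2 (M(n) = n**2 + 5 = 5 + n**2)
-121 + 37*M(-11) = -121 + 37*(5 + (-11)**2) = -121 + 37*(5 + 121) = -121 + 37*126 = -121 + 4662 = 4541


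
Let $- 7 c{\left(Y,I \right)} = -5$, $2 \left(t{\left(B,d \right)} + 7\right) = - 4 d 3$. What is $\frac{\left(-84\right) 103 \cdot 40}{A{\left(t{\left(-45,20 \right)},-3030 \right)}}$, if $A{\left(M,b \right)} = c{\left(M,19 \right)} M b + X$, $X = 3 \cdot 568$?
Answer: $- \frac{403760}{322663} \approx -1.2513$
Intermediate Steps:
$t{\left(B,d \right)} = -7 - 6 d$ ($t{\left(B,d \right)} = -7 + \frac{- 4 d 3}{2} = -7 + \frac{\left(-12\right) d}{2} = -7 - 6 d$)
$c{\left(Y,I \right)} = \frac{5}{7}$ ($c{\left(Y,I \right)} = \left(- \frac{1}{7}\right) \left(-5\right) = \frac{5}{7}$)
$X = 1704$
$A{\left(M,b \right)} = 1704 + \frac{5 M b}{7}$ ($A{\left(M,b \right)} = \frac{5 M}{7} b + 1704 = \frac{5 M b}{7} + 1704 = 1704 + \frac{5 M b}{7}$)
$\frac{\left(-84\right) 103 \cdot 40}{A{\left(t{\left(-45,20 \right)},-3030 \right)}} = \frac{\left(-84\right) 103 \cdot 40}{1704 + \frac{5}{7} \left(-7 - 120\right) \left(-3030\right)} = \frac{\left(-8652\right) 40}{1704 + \frac{5}{7} \left(-7 - 120\right) \left(-3030\right)} = - \frac{346080}{1704 + \frac{5}{7} \left(-127\right) \left(-3030\right)} = - \frac{346080}{1704 + \frac{1924050}{7}} = - \frac{346080}{\frac{1935978}{7}} = \left(-346080\right) \frac{7}{1935978} = - \frac{403760}{322663}$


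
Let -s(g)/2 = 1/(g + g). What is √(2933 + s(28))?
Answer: √574861/14 ≈ 54.157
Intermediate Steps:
s(g) = -1/g (s(g) = -2/(g + g) = -2*1/(2*g) = -1/g)
√(2933 + s(28)) = √(2933 - 1/28) = √(82123/28) = √574861/14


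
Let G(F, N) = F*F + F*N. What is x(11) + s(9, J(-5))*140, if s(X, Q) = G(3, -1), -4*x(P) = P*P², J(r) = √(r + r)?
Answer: 2029/4 ≈ 507.25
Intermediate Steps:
J(r) = √2*√r (J(r) = √(2*r) = √2*√r)
x(P) = -P³/4 (x(P) = -P*P²/4 = -P³/4)
G(F, N) = F² + F*N
s(X, Q) = 6 (s(X, Q) = 3*(3 - 1) = 3*2 = 6)
x(11) + s(9, J(-5))*140 = -¼*11³ + 6*140 = -¼*1331 + 840 = -1331/4 + 840 = 2029/4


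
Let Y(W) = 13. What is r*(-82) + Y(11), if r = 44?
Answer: -3595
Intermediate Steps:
r*(-82) + Y(11) = 44*(-82) + 13 = -3608 + 13 = -3595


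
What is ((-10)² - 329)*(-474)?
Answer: 108546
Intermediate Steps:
((-10)² - 329)*(-474) = (100 - 329)*(-474) = -229*(-474) = 108546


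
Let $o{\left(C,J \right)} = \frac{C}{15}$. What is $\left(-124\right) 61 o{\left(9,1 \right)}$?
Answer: $- \frac{22692}{5} \approx -4538.4$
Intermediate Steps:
$o{\left(C,J \right)} = \frac{C}{15}$ ($o{\left(C,J \right)} = C \frac{1}{15} = \frac{C}{15}$)
$\left(-124\right) 61 o{\left(9,1 \right)} = \left(-124\right) 61 \cdot \frac{1}{15} \cdot 9 = \left(-7564\right) \frac{3}{5} = - \frac{22692}{5}$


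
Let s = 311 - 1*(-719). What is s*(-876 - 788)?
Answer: -1713920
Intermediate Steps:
s = 1030 (s = 311 + 719 = 1030)
s*(-876 - 788) = 1030*(-876 - 788) = 1030*(-1664) = -1713920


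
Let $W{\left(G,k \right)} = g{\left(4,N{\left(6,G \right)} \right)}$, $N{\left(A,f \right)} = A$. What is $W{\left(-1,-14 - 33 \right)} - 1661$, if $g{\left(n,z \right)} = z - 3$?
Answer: $-1658$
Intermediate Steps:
$g{\left(n,z \right)} = -3 + z$ ($g{\left(n,z \right)} = z - 3 = -3 + z$)
$W{\left(G,k \right)} = 3$ ($W{\left(G,k \right)} = -3 + 6 = 3$)
$W{\left(-1,-14 - 33 \right)} - 1661 = 3 - 1661 = -1658$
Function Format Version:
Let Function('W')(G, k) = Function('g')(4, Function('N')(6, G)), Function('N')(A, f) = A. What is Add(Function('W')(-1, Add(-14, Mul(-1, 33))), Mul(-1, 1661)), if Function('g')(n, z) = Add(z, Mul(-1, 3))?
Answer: -1658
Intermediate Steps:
Function('g')(n, z) = Add(-3, z) (Function('g')(n, z) = Add(z, -3) = Add(-3, z))
Function('W')(G, k) = 3 (Function('W')(G, k) = Add(-3, 6) = 3)
Add(Function('W')(-1, Add(-14, Mul(-1, 33))), Mul(-1, 1661)) = Add(3, Mul(-1, 1661)) = Add(3, -1661) = -1658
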